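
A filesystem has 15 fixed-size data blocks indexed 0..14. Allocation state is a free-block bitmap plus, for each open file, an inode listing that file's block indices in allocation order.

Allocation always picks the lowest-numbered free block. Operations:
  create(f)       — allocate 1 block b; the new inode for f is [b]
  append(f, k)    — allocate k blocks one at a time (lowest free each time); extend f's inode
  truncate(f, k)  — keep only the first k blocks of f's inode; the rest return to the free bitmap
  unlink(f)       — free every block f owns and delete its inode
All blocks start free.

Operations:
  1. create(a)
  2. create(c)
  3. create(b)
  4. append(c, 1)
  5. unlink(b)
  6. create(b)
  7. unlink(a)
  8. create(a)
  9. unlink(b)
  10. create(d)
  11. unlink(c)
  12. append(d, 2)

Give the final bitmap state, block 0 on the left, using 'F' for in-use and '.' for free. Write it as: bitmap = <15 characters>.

bitmap = FFFF...........

  1. create(a)  ⇒  F..............  {a→[0]}
  2. create(c)  ⇒  FF.............  {a→[0]; c→[1]}
  3. create(b)  ⇒  FFF............  {a→[0]; b→[2]; c→[1]}
  4. append(c, 1)  ⇒  FFFF...........  {a→[0]; b→[2]; c→[1, 3]}
  5. unlink(b)  ⇒  FF.F...........  {a→[0]; c→[1, 3]}
  6. create(b)  ⇒  FFFF...........  {a→[0]; b→[2]; c→[1, 3]}
  7. unlink(a)  ⇒  .FFF...........  {b→[2]; c→[1, 3]}
  8. create(a)  ⇒  FFFF...........  {a→[0]; b→[2]; c→[1, 3]}
  9. unlink(b)  ⇒  FF.F...........  {a→[0]; c→[1, 3]}
  10. create(d)  ⇒  FFFF...........  {a→[0]; c→[1, 3]; d→[2]}
  11. unlink(c)  ⇒  F.F............  {a→[0]; d→[2]}
  12. append(d, 2)  ⇒  FFFF...........  {a→[0]; d→[2, 1, 3]}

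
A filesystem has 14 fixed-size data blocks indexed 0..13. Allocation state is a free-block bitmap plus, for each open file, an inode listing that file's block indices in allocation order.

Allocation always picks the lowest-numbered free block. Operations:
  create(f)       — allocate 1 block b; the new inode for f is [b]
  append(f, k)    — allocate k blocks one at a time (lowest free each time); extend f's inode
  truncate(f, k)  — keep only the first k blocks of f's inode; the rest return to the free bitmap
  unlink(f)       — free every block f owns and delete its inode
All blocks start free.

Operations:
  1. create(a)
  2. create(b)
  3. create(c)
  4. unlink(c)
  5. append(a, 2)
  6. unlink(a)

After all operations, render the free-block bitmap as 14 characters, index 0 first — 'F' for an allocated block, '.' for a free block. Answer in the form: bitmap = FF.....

[1] create(a) — a=0 (map F.............)
[2] create(b) — a=0 b=1 (map FF............)
[3] create(c) — a=0 b=1 c=2 (map FFF...........)
[4] unlink(c) — a=0 b=1 (map FF............)
[5] append(a, 2) — a=0,2,3 b=1 (map FFFF..........)
[6] unlink(a) — b=1 (map .F............)

bitmap = .F............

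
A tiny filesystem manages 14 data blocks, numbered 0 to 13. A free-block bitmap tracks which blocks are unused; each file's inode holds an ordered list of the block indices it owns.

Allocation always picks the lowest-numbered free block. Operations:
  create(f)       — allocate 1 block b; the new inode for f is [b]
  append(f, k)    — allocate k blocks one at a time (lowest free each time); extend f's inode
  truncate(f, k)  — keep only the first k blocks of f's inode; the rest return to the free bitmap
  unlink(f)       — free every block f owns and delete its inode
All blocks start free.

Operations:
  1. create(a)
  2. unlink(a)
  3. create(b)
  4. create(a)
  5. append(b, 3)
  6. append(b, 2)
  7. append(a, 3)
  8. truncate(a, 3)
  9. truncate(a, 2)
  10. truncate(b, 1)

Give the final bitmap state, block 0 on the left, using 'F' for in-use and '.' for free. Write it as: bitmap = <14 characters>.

after create(a) → a:[0]  free=[F.............]
after unlink(a) →   free=[..............]
after create(b) → b:[0]  free=[F.............]
after create(a) → a:[1], b:[0]  free=[FF............]
after append(b, 3) → a:[1], b:[0, 2, 3, 4]  free=[FFFFF.........]
after append(b, 2) → a:[1], b:[0, 2, 3, 4, 5, 6]  free=[FFFFFFF.......]
after append(a, 3) → a:[1, 7, 8, 9], b:[0, 2, 3, 4, 5, 6]  free=[FFFFFFFFFF....]
after truncate(a, 3) → a:[1, 7, 8], b:[0, 2, 3, 4, 5, 6]  free=[FFFFFFFFF.....]
after truncate(a, 2) → a:[1, 7], b:[0, 2, 3, 4, 5, 6]  free=[FFFFFFFF......]
after truncate(b, 1) → a:[1, 7], b:[0]  free=[FF.....F......]

bitmap = FF.....F......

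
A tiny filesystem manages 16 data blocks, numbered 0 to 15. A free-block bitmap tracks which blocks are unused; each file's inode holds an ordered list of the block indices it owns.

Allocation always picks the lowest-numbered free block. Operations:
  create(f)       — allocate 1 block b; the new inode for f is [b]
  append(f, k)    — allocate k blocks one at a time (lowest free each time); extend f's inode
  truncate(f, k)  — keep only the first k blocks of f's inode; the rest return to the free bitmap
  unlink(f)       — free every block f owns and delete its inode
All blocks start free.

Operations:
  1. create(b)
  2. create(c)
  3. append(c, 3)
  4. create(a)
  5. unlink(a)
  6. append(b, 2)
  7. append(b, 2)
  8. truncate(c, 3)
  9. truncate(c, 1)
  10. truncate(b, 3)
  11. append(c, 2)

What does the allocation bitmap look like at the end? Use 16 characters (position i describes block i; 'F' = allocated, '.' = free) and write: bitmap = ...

bitmap = FFFF.FF.........

[1] create(b) — b=0 (map F...............)
[2] create(c) — b=0 c=1 (map FF..............)
[3] append(c, 3) — b=0 c=1,2,3,4 (map FFFFF...........)
[4] create(a) — a=5 b=0 c=1,2,3,4 (map FFFFFF..........)
[5] unlink(a) — b=0 c=1,2,3,4 (map FFFFF...........)
[6] append(b, 2) — b=0,5,6 c=1,2,3,4 (map FFFFFFF.........)
[7] append(b, 2) — b=0,5,6,7,8 c=1,2,3,4 (map FFFFFFFFF.......)
[8] truncate(c, 3) — b=0,5,6,7,8 c=1,2,3 (map FFFF.FFFF.......)
[9] truncate(c, 1) — b=0,5,6,7,8 c=1 (map FF...FFFF.......)
[10] truncate(b, 3) — b=0,5,6 c=1 (map FF...FF.........)
[11] append(c, 2) — b=0,5,6 c=1,2,3 (map FFFF.FF.........)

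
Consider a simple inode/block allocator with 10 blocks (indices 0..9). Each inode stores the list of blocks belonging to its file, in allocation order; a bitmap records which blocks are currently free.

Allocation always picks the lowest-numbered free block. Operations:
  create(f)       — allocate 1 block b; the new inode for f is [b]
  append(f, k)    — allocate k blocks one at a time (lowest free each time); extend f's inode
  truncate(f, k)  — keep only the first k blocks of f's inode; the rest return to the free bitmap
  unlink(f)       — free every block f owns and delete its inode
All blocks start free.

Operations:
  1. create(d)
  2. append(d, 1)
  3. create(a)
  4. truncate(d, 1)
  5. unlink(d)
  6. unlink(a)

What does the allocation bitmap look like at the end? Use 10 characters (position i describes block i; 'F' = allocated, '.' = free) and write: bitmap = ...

  1. create(d)  ⇒  F.........  {d→[0]}
  2. append(d, 1)  ⇒  FF........  {d→[0, 1]}
  3. create(a)  ⇒  FFF.......  {a→[2]; d→[0, 1]}
  4. truncate(d, 1)  ⇒  F.F.......  {a→[2]; d→[0]}
  5. unlink(d)  ⇒  ..F.......  {a→[2]}
  6. unlink(a)  ⇒  ..........  {}

bitmap = ..........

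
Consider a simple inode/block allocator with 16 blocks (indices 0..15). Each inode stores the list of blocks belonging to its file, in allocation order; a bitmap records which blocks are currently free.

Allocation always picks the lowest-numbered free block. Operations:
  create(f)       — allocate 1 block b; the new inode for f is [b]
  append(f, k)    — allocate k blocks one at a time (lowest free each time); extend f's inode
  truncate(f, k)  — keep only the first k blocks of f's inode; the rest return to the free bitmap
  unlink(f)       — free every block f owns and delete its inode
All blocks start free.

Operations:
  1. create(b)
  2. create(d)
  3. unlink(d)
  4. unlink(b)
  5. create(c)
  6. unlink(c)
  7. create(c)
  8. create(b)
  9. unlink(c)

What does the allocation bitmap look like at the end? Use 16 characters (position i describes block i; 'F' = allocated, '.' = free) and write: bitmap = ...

after create(b) → b:[0]  free=[F...............]
after create(d) → b:[0], d:[1]  free=[FF..............]
after unlink(d) → b:[0]  free=[F...............]
after unlink(b) →   free=[................]
after create(c) → c:[0]  free=[F...............]
after unlink(c) →   free=[................]
after create(c) → c:[0]  free=[F...............]
after create(b) → b:[1], c:[0]  free=[FF..............]
after unlink(c) → b:[1]  free=[.F..............]

bitmap = .F..............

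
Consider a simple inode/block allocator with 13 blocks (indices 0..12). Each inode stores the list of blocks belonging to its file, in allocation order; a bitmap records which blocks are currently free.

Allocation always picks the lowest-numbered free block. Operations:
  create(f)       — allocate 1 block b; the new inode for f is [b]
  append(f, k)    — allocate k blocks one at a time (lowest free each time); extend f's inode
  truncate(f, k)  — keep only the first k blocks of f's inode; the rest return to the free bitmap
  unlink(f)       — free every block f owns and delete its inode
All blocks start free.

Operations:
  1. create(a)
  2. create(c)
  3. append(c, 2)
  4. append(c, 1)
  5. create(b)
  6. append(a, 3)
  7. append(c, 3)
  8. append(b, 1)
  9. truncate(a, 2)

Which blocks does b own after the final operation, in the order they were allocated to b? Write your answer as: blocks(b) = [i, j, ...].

blocks(b) = [5, 12]

create(a): bitmap=F............ | a=[0]
create(c): bitmap=FF........... | a=[0] c=[1]
append(c, 2): bitmap=FFFF......... | a=[0] c=[1, 2, 3]
append(c, 1): bitmap=FFFFF........ | a=[0] c=[1, 2, 3, 4]
create(b): bitmap=FFFFFF....... | a=[0] b=[5] c=[1, 2, 3, 4]
append(a, 3): bitmap=FFFFFFFFF.... | a=[0, 6, 7, 8] b=[5] c=[1, 2, 3, 4]
append(c, 3): bitmap=FFFFFFFFFFFF. | a=[0, 6, 7, 8] b=[5] c=[1, 2, 3, 4, 9, 10, 11]
append(b, 1): bitmap=FFFFFFFFFFFFF | a=[0, 6, 7, 8] b=[5, 12] c=[1, 2, 3, 4, 9, 10, 11]
truncate(a, 2): bitmap=FFFFFFF..FFFF | a=[0, 6] b=[5, 12] c=[1, 2, 3, 4, 9, 10, 11]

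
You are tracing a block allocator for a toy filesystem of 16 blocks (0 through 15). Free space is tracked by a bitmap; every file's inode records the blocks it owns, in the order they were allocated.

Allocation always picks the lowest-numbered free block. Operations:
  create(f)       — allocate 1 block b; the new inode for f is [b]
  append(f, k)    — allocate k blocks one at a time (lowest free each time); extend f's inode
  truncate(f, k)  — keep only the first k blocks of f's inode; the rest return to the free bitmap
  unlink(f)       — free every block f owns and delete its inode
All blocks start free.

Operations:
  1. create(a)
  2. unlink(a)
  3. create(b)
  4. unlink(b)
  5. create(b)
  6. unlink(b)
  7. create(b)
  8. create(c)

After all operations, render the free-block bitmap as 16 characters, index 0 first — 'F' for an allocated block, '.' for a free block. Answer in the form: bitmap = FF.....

bitmap = FF..............

  1. create(a)  ⇒  F...............  {a→[0]}
  2. unlink(a)  ⇒  ................  {}
  3. create(b)  ⇒  F...............  {b→[0]}
  4. unlink(b)  ⇒  ................  {}
  5. create(b)  ⇒  F...............  {b→[0]}
  6. unlink(b)  ⇒  ................  {}
  7. create(b)  ⇒  F...............  {b→[0]}
  8. create(c)  ⇒  FF..............  {b→[0]; c→[1]}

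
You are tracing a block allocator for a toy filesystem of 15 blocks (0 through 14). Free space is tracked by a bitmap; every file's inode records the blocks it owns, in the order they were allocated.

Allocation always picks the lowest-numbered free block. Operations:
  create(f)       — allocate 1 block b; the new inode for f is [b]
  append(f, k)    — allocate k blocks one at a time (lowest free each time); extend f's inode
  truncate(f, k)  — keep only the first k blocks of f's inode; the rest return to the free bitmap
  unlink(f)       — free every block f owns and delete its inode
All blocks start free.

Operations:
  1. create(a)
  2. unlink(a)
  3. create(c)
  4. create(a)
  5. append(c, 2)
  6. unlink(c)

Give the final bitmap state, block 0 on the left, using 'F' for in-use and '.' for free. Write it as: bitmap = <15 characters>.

bitmap = .F.............

[1] create(a) — a=0 (map F..............)
[2] unlink(a) —  (map ...............)
[3] create(c) — c=0 (map F..............)
[4] create(a) — a=1 c=0 (map FF.............)
[5] append(c, 2) — a=1 c=0,2,3 (map FFFF...........)
[6] unlink(c) — a=1 (map .F.............)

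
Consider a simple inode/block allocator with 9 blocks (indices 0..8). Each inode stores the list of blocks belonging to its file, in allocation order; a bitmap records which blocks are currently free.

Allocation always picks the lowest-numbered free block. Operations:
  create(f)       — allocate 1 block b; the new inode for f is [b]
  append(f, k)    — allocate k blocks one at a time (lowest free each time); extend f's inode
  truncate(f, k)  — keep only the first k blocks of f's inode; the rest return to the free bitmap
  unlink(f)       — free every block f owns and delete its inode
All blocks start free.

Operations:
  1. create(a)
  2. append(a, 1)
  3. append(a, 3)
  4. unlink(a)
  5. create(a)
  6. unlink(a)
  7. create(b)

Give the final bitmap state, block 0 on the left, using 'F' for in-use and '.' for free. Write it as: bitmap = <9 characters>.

  1. create(a)  ⇒  F........  {a→[0]}
  2. append(a, 1)  ⇒  FF.......  {a→[0, 1]}
  3. append(a, 3)  ⇒  FFFFF....  {a→[0, 1, 2, 3, 4]}
  4. unlink(a)  ⇒  .........  {}
  5. create(a)  ⇒  F........  {a→[0]}
  6. unlink(a)  ⇒  .........  {}
  7. create(b)  ⇒  F........  {b→[0]}

bitmap = F........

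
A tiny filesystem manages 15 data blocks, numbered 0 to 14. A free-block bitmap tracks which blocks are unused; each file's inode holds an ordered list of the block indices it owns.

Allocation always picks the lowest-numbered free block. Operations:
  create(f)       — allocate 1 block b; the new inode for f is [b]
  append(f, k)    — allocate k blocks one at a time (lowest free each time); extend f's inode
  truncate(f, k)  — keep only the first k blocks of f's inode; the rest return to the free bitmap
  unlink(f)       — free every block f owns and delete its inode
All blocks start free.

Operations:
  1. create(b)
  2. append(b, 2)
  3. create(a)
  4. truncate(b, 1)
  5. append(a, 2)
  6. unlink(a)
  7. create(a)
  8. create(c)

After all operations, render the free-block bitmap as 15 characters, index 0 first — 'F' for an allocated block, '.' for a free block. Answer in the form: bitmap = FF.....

bitmap = FFF............

[1] create(b) — b=0 (map F..............)
[2] append(b, 2) — b=0,1,2 (map FFF............)
[3] create(a) — a=3 b=0,1,2 (map FFFF...........)
[4] truncate(b, 1) — a=3 b=0 (map F..F...........)
[5] append(a, 2) — a=3,1,2 b=0 (map FFFF...........)
[6] unlink(a) — b=0 (map F..............)
[7] create(a) — a=1 b=0 (map FF.............)
[8] create(c) — a=1 b=0 c=2 (map FFF............)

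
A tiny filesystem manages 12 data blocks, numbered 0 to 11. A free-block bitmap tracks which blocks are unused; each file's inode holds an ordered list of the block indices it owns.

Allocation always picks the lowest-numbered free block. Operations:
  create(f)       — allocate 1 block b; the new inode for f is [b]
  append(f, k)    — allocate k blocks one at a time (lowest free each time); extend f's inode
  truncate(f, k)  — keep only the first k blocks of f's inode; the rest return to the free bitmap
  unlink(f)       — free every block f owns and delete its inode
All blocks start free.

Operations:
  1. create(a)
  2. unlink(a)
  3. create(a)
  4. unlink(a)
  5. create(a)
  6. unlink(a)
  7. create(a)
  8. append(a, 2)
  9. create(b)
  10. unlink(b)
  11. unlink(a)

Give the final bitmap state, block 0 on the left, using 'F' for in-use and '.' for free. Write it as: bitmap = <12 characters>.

[1] create(a) — a=0 (map F...........)
[2] unlink(a) —  (map ............)
[3] create(a) — a=0 (map F...........)
[4] unlink(a) —  (map ............)
[5] create(a) — a=0 (map F...........)
[6] unlink(a) —  (map ............)
[7] create(a) — a=0 (map F...........)
[8] append(a, 2) — a=0,1,2 (map FFF.........)
[9] create(b) — a=0,1,2 b=3 (map FFFF........)
[10] unlink(b) — a=0,1,2 (map FFF.........)
[11] unlink(a) —  (map ............)

bitmap = ............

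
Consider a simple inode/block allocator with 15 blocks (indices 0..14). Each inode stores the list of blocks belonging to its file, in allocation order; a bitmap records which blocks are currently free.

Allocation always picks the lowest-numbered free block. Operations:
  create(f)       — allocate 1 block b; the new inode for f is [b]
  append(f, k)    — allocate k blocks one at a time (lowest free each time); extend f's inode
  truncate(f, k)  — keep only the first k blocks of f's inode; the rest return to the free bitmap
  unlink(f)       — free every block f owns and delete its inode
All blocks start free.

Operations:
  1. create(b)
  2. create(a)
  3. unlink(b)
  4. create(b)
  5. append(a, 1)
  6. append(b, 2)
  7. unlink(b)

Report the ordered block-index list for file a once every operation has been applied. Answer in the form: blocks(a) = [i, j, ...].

blocks(a) = [1, 2]

after create(b) → b:[0]  free=[F..............]
after create(a) → a:[1], b:[0]  free=[FF.............]
after unlink(b) → a:[1]  free=[.F.............]
after create(b) → a:[1], b:[0]  free=[FF.............]
after append(a, 1) → a:[1, 2], b:[0]  free=[FFF............]
after append(b, 2) → a:[1, 2], b:[0, 3, 4]  free=[FFFFF..........]
after unlink(b) → a:[1, 2]  free=[.FF............]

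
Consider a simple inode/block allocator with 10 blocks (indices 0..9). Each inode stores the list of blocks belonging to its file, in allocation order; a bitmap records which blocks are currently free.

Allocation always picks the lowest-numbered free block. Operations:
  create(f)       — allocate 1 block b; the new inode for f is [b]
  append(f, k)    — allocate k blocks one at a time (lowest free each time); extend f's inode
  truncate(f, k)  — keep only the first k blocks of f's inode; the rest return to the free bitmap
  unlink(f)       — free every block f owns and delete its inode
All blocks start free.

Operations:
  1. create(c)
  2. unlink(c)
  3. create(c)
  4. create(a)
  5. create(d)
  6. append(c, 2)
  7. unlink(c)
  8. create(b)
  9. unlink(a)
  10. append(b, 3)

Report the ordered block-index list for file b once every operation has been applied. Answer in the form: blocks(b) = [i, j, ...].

create(c): bitmap=F......... | c=[0]
unlink(c): bitmap=.......... | 
create(c): bitmap=F......... | c=[0]
create(a): bitmap=FF........ | a=[1] c=[0]
create(d): bitmap=FFF....... | a=[1] c=[0] d=[2]
append(c, 2): bitmap=FFFFF..... | a=[1] c=[0, 3, 4] d=[2]
unlink(c): bitmap=.FF....... | a=[1] d=[2]
create(b): bitmap=FFF....... | a=[1] b=[0] d=[2]
unlink(a): bitmap=F.F....... | b=[0] d=[2]
append(b, 3): bitmap=FFFFF..... | b=[0, 1, 3, 4] d=[2]

blocks(b) = [0, 1, 3, 4]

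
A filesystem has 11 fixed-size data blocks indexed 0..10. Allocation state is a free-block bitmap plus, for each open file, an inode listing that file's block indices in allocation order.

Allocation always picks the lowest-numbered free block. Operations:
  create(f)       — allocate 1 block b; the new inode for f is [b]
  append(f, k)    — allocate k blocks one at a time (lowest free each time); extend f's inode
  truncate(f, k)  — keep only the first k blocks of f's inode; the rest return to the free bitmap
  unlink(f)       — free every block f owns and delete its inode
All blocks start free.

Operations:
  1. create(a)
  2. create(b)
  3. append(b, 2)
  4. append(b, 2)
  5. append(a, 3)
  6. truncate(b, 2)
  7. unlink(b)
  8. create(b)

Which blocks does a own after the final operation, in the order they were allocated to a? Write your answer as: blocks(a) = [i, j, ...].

after create(a) → a:[0]  free=[F..........]
after create(b) → a:[0], b:[1]  free=[FF.........]
after append(b, 2) → a:[0], b:[1, 2, 3]  free=[FFFF.......]
after append(b, 2) → a:[0], b:[1, 2, 3, 4, 5]  free=[FFFFFF.....]
after append(a, 3) → a:[0, 6, 7, 8], b:[1, 2, 3, 4, 5]  free=[FFFFFFFFF..]
after truncate(b, 2) → a:[0, 6, 7, 8], b:[1, 2]  free=[FFF...FFF..]
after unlink(b) → a:[0, 6, 7, 8]  free=[F.....FFF..]
after create(b) → a:[0, 6, 7, 8], b:[1]  free=[FF....FFF..]

blocks(a) = [0, 6, 7, 8]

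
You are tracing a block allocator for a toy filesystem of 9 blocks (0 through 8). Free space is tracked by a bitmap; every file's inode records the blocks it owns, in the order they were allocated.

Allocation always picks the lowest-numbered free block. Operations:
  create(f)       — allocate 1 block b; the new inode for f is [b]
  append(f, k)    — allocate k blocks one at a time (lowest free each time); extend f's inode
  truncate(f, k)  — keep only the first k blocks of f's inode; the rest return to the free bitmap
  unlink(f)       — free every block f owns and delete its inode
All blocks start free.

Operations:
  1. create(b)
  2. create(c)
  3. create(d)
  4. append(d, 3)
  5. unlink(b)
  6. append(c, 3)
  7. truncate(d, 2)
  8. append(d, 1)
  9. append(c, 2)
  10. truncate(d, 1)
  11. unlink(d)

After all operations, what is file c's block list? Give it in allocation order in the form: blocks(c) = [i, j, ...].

[1] create(b) — b=0 (map F........)
[2] create(c) — b=0 c=1 (map FF.......)
[3] create(d) — b=0 c=1 d=2 (map FFF......)
[4] append(d, 3) — b=0 c=1 d=2,3,4,5 (map FFFFFF...)
[5] unlink(b) — c=1 d=2,3,4,5 (map .FFFFF...)
[6] append(c, 3) — c=1,0,6,7 d=2,3,4,5 (map FFFFFFFF.)
[7] truncate(d, 2) — c=1,0,6,7 d=2,3 (map FFFF..FF.)
[8] append(d, 1) — c=1,0,6,7 d=2,3,4 (map FFFFF.FF.)
[9] append(c, 2) — c=1,0,6,7,5,8 d=2,3,4 (map FFFFFFFFF)
[10] truncate(d, 1) — c=1,0,6,7,5,8 d=2 (map FFF..FFFF)
[11] unlink(d) — c=1,0,6,7,5,8 (map FF...FFFF)

blocks(c) = [1, 0, 6, 7, 5, 8]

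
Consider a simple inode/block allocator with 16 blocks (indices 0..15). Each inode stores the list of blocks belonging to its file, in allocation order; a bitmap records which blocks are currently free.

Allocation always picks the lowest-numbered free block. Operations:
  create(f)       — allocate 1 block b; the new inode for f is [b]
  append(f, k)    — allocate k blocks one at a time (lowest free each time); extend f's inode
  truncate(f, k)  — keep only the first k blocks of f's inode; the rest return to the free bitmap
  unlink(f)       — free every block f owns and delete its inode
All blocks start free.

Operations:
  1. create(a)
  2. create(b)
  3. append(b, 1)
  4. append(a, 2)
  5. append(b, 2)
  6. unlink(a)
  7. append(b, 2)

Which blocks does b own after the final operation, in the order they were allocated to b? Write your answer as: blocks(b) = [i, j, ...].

blocks(b) = [1, 2, 5, 6, 0, 3]

create(a): bitmap=F............... | a=[0]
create(b): bitmap=FF.............. | a=[0] b=[1]
append(b, 1): bitmap=FFF............. | a=[0] b=[1, 2]
append(a, 2): bitmap=FFFFF........... | a=[0, 3, 4] b=[1, 2]
append(b, 2): bitmap=FFFFFFF......... | a=[0, 3, 4] b=[1, 2, 5, 6]
unlink(a): bitmap=.FF..FF......... | b=[1, 2, 5, 6]
append(b, 2): bitmap=FFFF.FF......... | b=[1, 2, 5, 6, 0, 3]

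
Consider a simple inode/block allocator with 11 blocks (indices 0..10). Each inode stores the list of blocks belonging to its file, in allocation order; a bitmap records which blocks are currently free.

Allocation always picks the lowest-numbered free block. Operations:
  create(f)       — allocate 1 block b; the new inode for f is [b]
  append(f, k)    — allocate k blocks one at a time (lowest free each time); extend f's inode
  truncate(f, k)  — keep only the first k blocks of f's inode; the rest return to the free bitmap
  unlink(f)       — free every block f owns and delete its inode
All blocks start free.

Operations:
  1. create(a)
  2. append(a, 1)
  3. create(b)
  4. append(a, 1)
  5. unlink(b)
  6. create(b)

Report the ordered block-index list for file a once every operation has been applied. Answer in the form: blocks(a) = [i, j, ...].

blocks(a) = [0, 1, 3]

[1] create(a) — a=0 (map F..........)
[2] append(a, 1) — a=0,1 (map FF.........)
[3] create(b) — a=0,1 b=2 (map FFF........)
[4] append(a, 1) — a=0,1,3 b=2 (map FFFF.......)
[5] unlink(b) — a=0,1,3 (map FF.F.......)
[6] create(b) — a=0,1,3 b=2 (map FFFF.......)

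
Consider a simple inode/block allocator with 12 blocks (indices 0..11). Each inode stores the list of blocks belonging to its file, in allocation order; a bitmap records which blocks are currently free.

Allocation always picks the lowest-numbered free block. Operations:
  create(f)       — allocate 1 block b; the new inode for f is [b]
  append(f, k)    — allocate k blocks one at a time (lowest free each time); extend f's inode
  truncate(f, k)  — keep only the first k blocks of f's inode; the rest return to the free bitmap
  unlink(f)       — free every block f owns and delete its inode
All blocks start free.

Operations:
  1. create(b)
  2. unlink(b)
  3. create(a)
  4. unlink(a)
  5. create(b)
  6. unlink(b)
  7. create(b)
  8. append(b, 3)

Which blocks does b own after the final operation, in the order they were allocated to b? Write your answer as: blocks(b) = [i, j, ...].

after create(b) → b:[0]  free=[F...........]
after unlink(b) →   free=[............]
after create(a) → a:[0]  free=[F...........]
after unlink(a) →   free=[............]
after create(b) → b:[0]  free=[F...........]
after unlink(b) →   free=[............]
after create(b) → b:[0]  free=[F...........]
after append(b, 3) → b:[0, 1, 2, 3]  free=[FFFF........]

blocks(b) = [0, 1, 2, 3]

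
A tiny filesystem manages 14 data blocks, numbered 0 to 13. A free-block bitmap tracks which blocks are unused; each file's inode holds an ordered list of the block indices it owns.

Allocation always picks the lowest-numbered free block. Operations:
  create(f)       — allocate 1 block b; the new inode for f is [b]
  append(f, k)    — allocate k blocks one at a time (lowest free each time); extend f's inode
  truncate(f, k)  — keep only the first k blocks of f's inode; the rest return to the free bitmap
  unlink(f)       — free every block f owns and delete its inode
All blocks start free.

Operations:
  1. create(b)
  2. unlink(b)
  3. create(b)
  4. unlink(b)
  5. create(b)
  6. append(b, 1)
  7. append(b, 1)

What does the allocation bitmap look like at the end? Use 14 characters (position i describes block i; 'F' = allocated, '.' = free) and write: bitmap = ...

bitmap = FFF...........

  1. create(b)  ⇒  F.............  {b→[0]}
  2. unlink(b)  ⇒  ..............  {}
  3. create(b)  ⇒  F.............  {b→[0]}
  4. unlink(b)  ⇒  ..............  {}
  5. create(b)  ⇒  F.............  {b→[0]}
  6. append(b, 1)  ⇒  FF............  {b→[0, 1]}
  7. append(b, 1)  ⇒  FFF...........  {b→[0, 1, 2]}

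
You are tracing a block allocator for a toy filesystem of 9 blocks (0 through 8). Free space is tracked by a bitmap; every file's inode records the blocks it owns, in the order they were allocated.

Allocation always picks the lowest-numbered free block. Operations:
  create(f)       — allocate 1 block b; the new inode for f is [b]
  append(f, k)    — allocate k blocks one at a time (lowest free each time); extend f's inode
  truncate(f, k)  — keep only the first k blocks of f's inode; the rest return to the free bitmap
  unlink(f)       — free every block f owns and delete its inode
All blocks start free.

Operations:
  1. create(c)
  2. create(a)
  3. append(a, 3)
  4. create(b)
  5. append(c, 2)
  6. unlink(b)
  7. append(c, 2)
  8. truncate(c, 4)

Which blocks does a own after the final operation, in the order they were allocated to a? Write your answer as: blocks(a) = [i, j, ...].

  1. create(c)  ⇒  F........  {c→[0]}
  2. create(a)  ⇒  FF.......  {a→[1]; c→[0]}
  3. append(a, 3)  ⇒  FFFFF....  {a→[1, 2, 3, 4]; c→[0]}
  4. create(b)  ⇒  FFFFFF...  {a→[1, 2, 3, 4]; b→[5]; c→[0]}
  5. append(c, 2)  ⇒  FFFFFFFF.  {a→[1, 2, 3, 4]; b→[5]; c→[0, 6, 7]}
  6. unlink(b)  ⇒  FFFFF.FF.  {a→[1, 2, 3, 4]; c→[0, 6, 7]}
  7. append(c, 2)  ⇒  FFFFFFFFF  {a→[1, 2, 3, 4]; c→[0, 6, 7, 5, 8]}
  8. truncate(c, 4)  ⇒  FFFFFFFF.  {a→[1, 2, 3, 4]; c→[0, 6, 7, 5]}

blocks(a) = [1, 2, 3, 4]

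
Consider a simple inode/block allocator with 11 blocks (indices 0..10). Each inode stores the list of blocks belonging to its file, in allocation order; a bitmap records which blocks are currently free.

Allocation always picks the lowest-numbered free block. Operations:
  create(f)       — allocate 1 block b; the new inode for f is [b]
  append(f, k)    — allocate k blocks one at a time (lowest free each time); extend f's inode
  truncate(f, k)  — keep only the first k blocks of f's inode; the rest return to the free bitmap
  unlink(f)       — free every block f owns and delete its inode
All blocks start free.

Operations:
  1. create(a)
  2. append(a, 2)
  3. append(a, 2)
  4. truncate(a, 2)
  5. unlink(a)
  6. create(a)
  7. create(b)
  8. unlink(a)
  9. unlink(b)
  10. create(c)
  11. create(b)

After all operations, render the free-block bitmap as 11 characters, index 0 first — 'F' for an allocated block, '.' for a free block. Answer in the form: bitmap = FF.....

bitmap = FF.........

[1] create(a) — a=0 (map F..........)
[2] append(a, 2) — a=0,1,2 (map FFF........)
[3] append(a, 2) — a=0,1,2,3,4 (map FFFFF......)
[4] truncate(a, 2) — a=0,1 (map FF.........)
[5] unlink(a) —  (map ...........)
[6] create(a) — a=0 (map F..........)
[7] create(b) — a=0 b=1 (map FF.........)
[8] unlink(a) — b=1 (map .F.........)
[9] unlink(b) —  (map ...........)
[10] create(c) — c=0 (map F..........)
[11] create(b) — b=1 c=0 (map FF.........)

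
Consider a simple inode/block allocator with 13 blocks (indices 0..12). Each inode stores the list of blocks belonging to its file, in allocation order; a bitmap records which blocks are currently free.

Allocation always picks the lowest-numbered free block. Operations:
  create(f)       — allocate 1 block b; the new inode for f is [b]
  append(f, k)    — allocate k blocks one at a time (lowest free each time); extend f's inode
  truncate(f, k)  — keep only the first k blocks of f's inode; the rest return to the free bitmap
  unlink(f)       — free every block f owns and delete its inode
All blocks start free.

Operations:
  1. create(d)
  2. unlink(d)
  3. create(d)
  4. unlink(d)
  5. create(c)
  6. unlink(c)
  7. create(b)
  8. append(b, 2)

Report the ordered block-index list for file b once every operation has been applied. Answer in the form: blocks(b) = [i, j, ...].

blocks(b) = [0, 1, 2]

after create(d) → d:[0]  free=[F............]
after unlink(d) →   free=[.............]
after create(d) → d:[0]  free=[F............]
after unlink(d) →   free=[.............]
after create(c) → c:[0]  free=[F............]
after unlink(c) →   free=[.............]
after create(b) → b:[0]  free=[F............]
after append(b, 2) → b:[0, 1, 2]  free=[FFF..........]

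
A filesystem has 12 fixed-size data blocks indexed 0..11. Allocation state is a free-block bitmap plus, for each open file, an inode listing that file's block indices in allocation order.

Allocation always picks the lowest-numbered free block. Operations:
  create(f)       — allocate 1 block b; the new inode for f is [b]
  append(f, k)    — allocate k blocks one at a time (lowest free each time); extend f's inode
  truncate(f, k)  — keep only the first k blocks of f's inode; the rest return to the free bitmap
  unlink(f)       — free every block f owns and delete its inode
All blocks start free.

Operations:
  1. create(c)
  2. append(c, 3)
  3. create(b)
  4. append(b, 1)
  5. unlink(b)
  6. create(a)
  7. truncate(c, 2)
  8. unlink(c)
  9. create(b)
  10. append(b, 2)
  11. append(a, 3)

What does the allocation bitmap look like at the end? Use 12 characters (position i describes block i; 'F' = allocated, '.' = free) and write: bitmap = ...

bitmap = FFFFFFF.....

after create(c) → c:[0]  free=[F...........]
after append(c, 3) → c:[0, 1, 2, 3]  free=[FFFF........]
after create(b) → b:[4], c:[0, 1, 2, 3]  free=[FFFFF.......]
after append(b, 1) → b:[4, 5], c:[0, 1, 2, 3]  free=[FFFFFF......]
after unlink(b) → c:[0, 1, 2, 3]  free=[FFFF........]
after create(a) → a:[4], c:[0, 1, 2, 3]  free=[FFFFF.......]
after truncate(c, 2) → a:[4], c:[0, 1]  free=[FF..F.......]
after unlink(c) → a:[4]  free=[....F.......]
after create(b) → a:[4], b:[0]  free=[F...F.......]
after append(b, 2) → a:[4], b:[0, 1, 2]  free=[FFF.F.......]
after append(a, 3) → a:[4, 3, 5, 6], b:[0, 1, 2]  free=[FFFFFFF.....]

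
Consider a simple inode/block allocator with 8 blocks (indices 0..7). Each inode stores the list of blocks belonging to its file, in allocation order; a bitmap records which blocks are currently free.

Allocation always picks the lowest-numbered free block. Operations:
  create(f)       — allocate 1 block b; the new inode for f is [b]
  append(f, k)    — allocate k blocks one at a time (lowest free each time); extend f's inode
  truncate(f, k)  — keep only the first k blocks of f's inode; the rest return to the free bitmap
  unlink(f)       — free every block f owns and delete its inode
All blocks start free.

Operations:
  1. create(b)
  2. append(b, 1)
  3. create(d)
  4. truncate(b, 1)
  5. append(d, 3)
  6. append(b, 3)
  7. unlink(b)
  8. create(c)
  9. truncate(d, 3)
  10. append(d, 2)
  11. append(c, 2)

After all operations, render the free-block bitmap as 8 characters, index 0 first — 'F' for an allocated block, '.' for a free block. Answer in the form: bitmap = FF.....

bitmap = FFFFFFFF

[1] create(b) — b=0 (map F.......)
[2] append(b, 1) — b=0,1 (map FF......)
[3] create(d) — b=0,1 d=2 (map FFF.....)
[4] truncate(b, 1) — b=0 d=2 (map F.F.....)
[5] append(d, 3) — b=0 d=2,1,3,4 (map FFFFF...)
[6] append(b, 3) — b=0,5,6,7 d=2,1,3,4 (map FFFFFFFF)
[7] unlink(b) — d=2,1,3,4 (map .FFFF...)
[8] create(c) — c=0 d=2,1,3,4 (map FFFFF...)
[9] truncate(d, 3) — c=0 d=2,1,3 (map FFFF....)
[10] append(d, 2) — c=0 d=2,1,3,4,5 (map FFFFFF..)
[11] append(c, 2) — c=0,6,7 d=2,1,3,4,5 (map FFFFFFFF)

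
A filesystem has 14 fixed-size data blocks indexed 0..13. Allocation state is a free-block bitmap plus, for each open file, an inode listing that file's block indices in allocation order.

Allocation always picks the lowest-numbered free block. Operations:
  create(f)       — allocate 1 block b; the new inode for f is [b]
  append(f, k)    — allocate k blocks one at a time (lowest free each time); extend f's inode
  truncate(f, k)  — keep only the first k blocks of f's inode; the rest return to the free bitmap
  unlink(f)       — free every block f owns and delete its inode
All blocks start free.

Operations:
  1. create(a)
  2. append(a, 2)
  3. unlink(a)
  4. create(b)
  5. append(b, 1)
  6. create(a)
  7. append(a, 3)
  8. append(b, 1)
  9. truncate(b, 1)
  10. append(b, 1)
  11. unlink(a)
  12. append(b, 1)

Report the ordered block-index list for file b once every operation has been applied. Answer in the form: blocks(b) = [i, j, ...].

blocks(b) = [0, 1, 2]

create(a): bitmap=F............. | a=[0]
append(a, 2): bitmap=FFF........... | a=[0, 1, 2]
unlink(a): bitmap=.............. | 
create(b): bitmap=F............. | b=[0]
append(b, 1): bitmap=FF............ | b=[0, 1]
create(a): bitmap=FFF........... | a=[2] b=[0, 1]
append(a, 3): bitmap=FFFFFF........ | a=[2, 3, 4, 5] b=[0, 1]
append(b, 1): bitmap=FFFFFFF....... | a=[2, 3, 4, 5] b=[0, 1, 6]
truncate(b, 1): bitmap=F.FFFF........ | a=[2, 3, 4, 5] b=[0]
append(b, 1): bitmap=FFFFFF........ | a=[2, 3, 4, 5] b=[0, 1]
unlink(a): bitmap=FF............ | b=[0, 1]
append(b, 1): bitmap=FFF........... | b=[0, 1, 2]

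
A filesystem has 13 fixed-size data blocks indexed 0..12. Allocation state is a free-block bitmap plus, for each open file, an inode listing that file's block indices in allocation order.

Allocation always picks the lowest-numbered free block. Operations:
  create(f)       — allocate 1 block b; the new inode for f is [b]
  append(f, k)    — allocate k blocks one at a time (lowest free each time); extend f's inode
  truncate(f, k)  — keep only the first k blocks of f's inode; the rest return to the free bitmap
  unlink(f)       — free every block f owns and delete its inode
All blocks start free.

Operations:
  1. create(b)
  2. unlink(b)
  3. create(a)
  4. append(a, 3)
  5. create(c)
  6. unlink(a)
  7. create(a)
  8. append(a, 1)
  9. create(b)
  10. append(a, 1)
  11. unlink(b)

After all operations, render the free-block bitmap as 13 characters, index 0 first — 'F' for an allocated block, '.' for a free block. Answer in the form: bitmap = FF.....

create(b): bitmap=F............ | b=[0]
unlink(b): bitmap=............. | 
create(a): bitmap=F............ | a=[0]
append(a, 3): bitmap=FFFF......... | a=[0, 1, 2, 3]
create(c): bitmap=FFFFF........ | a=[0, 1, 2, 3] c=[4]
unlink(a): bitmap=....F........ | c=[4]
create(a): bitmap=F...F........ | a=[0] c=[4]
append(a, 1): bitmap=FF..F........ | a=[0, 1] c=[4]
create(b): bitmap=FFF.F........ | a=[0, 1] b=[2] c=[4]
append(a, 1): bitmap=FFFFF........ | a=[0, 1, 3] b=[2] c=[4]
unlink(b): bitmap=FF.FF........ | a=[0, 1, 3] c=[4]

bitmap = FF.FF........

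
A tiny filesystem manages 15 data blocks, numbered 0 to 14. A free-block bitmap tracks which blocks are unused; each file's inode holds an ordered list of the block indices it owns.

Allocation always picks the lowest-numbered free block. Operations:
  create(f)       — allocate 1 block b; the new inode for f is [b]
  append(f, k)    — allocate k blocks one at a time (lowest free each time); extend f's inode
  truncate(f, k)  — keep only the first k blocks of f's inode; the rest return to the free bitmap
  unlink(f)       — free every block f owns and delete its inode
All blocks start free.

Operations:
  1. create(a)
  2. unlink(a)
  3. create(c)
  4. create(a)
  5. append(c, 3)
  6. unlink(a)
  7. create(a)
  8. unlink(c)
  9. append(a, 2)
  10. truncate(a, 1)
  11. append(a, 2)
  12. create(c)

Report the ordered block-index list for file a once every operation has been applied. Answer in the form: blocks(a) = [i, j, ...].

after create(a) → a:[0]  free=[F..............]
after unlink(a) →   free=[...............]
after create(c) → c:[0]  free=[F..............]
after create(a) → a:[1], c:[0]  free=[FF.............]
after append(c, 3) → a:[1], c:[0, 2, 3, 4]  free=[FFFFF..........]
after unlink(a) → c:[0, 2, 3, 4]  free=[F.FFF..........]
after create(a) → a:[1], c:[0, 2, 3, 4]  free=[FFFFF..........]
after unlink(c) → a:[1]  free=[.F.............]
after append(a, 2) → a:[1, 0, 2]  free=[FFF............]
after truncate(a, 1) → a:[1]  free=[.F.............]
after append(a, 2) → a:[1, 0, 2]  free=[FFF............]
after create(c) → a:[1, 0, 2], c:[3]  free=[FFFF...........]

blocks(a) = [1, 0, 2]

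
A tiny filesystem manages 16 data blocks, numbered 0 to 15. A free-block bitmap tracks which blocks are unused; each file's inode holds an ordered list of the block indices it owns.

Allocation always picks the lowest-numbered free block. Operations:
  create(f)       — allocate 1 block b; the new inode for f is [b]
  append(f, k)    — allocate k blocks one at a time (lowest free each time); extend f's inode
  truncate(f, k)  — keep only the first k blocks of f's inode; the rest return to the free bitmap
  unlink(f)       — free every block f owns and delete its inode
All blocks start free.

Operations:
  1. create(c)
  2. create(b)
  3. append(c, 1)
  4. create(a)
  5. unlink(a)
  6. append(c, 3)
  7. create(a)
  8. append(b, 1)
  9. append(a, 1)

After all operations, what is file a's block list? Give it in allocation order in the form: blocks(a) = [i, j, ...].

blocks(a) = [6, 8]

[1] create(c) — c=0 (map F...............)
[2] create(b) — b=1 c=0 (map FF..............)
[3] append(c, 1) — b=1 c=0,2 (map FFF.............)
[4] create(a) — a=3 b=1 c=0,2 (map FFFF............)
[5] unlink(a) — b=1 c=0,2 (map FFF.............)
[6] append(c, 3) — b=1 c=0,2,3,4,5 (map FFFFFF..........)
[7] create(a) — a=6 b=1 c=0,2,3,4,5 (map FFFFFFF.........)
[8] append(b, 1) — a=6 b=1,7 c=0,2,3,4,5 (map FFFFFFFF........)
[9] append(a, 1) — a=6,8 b=1,7 c=0,2,3,4,5 (map FFFFFFFFF.......)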